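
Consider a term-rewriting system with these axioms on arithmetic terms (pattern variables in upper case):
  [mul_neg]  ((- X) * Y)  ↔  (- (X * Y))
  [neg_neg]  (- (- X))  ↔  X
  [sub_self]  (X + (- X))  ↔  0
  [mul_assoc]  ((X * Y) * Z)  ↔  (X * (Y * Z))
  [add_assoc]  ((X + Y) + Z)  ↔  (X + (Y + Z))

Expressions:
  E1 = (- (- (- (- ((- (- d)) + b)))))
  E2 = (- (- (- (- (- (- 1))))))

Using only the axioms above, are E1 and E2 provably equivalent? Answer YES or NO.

NO

The axioms are sound identities: if E1 ↔* E2 then E1 and E2 evaluate identically under any assignment.
Under b=0, d=0: E1 evaluates to 0, E2 to 1. Distinct ⇒ no rewrite sequence connects them.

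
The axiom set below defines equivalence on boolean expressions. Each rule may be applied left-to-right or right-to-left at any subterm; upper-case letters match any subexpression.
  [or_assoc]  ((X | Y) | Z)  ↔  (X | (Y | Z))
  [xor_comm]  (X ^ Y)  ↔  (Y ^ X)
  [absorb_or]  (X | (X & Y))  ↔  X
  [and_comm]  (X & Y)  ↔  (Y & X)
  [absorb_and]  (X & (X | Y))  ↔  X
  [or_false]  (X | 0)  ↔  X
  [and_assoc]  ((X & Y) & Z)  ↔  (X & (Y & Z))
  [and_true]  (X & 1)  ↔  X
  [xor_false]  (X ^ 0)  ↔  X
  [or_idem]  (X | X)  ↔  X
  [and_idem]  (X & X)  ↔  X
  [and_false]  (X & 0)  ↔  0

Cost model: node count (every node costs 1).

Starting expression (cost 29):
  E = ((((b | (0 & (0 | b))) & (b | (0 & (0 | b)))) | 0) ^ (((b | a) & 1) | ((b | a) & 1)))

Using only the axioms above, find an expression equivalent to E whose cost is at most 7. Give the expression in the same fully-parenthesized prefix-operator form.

step 1: and_idem (→) rewrites ((b | (0 & (0 | b))) & (b | (0 & (0 | b)))) into (b | (0 & (0 | b))), now (((b | (0 & (0 | b))) | 0) ^ (((b | a) & 1) | ((b | a) & 1)))
step 2: or_idem (→) rewrites (((b | a) & 1) | ((b | a) & 1)) into ((b | a) & 1), now (((b | (0 & (0 | b))) | 0) ^ ((b | a) & 1))
step 3: and_true (→) rewrites ((b | a) & 1) into (b | a), now (((b | (0 & (0 | b))) | 0) ^ (b | a))
step 4: absorb_and (→) rewrites (0 & (0 | b)) into 0, now (((b | 0) | 0) ^ (b | a))
step 5: or_false (→) rewrites ((b | 0) | 0) into (b | 0), reaching cost 7 (bound 7)

((b | 0) ^ (b | a))   [cost 7]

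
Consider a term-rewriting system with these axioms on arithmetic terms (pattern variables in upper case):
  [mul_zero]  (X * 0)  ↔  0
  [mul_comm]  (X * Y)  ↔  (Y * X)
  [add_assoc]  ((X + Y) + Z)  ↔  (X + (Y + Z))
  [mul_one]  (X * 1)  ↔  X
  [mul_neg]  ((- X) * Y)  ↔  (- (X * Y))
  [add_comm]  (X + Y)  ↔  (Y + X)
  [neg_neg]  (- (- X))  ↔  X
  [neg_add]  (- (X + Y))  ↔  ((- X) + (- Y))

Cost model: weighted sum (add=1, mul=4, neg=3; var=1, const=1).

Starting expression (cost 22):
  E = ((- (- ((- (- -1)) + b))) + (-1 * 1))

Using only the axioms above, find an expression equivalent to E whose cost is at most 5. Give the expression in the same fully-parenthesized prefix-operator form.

1. [neg_neg →] (- (- -1))  →  -1;  E = ((- (- (-1 + b))) + (-1 * 1))
2. [neg_neg →] (- (- (-1 + b)))  →  (-1 + b);  E = ((-1 + b) + (-1 * 1))
3. [mul_one →] (-1 * 1)  →  -1;  cost 5 ≤ 5, done

((-1 + b) + -1)   [cost 5]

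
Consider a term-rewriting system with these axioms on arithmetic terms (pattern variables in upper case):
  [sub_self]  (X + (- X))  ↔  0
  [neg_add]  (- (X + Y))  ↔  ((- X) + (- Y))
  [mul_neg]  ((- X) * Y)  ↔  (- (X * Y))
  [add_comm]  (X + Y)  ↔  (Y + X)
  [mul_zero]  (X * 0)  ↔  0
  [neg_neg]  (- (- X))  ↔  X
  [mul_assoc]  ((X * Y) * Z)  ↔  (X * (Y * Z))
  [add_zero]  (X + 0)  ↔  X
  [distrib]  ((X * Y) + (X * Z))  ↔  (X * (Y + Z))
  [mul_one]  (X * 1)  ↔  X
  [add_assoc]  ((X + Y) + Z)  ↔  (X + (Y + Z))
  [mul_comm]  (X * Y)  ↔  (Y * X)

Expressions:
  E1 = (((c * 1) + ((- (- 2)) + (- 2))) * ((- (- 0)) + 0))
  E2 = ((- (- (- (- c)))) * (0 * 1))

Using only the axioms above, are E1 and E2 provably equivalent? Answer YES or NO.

YES

step 1: neg_neg (→) rewrites (- (- 2)) into 2, now (((c * 1) + (2 + (- 2))) * ((- (- 0)) + 0))
step 2: mul_one (→) rewrites (c * 1) into c, now ((c + (2 + (- 2))) * ((- (- 0)) + 0))
step 3: sub_self (→) rewrites (2 + (- 2)) into 0, now ((c + 0) * ((- (- 0)) + 0))
step 4: add_zero (→) rewrites ((- (- 0)) + 0) into (- (- 0)), now ((c + 0) * (- (- 0)))
step 5: neg_neg (→) rewrites (- (- 0)) into 0, now ((c + 0) * 0)
step 6: add_zero (→) rewrites (c + 0) into c, now (c * 0)
step 7: neg_neg (←) rewrites c into (- (- c)), now ((- (- c)) * 0)
step 8: neg_neg (←) rewrites (- c) into (- (- (- c))), now ((- (- (- (- c)))) * 0)
step 9: mul_one (←) rewrites 0 into (0 * 1), which is E2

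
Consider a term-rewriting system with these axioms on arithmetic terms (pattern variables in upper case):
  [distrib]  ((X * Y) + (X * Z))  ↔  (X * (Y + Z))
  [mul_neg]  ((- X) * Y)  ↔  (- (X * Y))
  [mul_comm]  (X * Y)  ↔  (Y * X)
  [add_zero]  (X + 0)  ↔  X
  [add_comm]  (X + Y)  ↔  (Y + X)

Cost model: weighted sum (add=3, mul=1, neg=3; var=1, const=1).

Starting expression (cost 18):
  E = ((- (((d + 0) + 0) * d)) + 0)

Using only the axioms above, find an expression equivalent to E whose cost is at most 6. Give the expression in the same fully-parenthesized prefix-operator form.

(1) ((- (((d + 0) + 0) * d)) + 0)  =[add_zero →]=  (- (((d + 0) + 0) * d))
(2) ((d + 0) + 0)  =[add_zero →]=  (d + 0)    ⊢ (- ((d + 0) * d))
(3) (d + 0)  =[add_zero →]=  d    ⊢ cost 6, within 6

(- (d * d))   [cost 6]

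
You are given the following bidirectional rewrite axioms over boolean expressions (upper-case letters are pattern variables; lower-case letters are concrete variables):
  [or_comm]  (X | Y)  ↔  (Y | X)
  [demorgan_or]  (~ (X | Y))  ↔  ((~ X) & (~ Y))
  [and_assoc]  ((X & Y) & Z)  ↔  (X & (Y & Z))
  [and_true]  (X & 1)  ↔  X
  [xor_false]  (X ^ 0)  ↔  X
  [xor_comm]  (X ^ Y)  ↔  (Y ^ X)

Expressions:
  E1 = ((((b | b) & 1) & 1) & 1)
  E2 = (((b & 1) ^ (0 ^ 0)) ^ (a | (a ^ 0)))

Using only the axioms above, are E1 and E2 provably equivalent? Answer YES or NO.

NO

Every axiom is a valid identity, so a rewrite proof would force E1 and E2 to agree under every assignment.
At a=1, b=0: E1 = 0 but E2 = 1; they differ, so no derivation exists.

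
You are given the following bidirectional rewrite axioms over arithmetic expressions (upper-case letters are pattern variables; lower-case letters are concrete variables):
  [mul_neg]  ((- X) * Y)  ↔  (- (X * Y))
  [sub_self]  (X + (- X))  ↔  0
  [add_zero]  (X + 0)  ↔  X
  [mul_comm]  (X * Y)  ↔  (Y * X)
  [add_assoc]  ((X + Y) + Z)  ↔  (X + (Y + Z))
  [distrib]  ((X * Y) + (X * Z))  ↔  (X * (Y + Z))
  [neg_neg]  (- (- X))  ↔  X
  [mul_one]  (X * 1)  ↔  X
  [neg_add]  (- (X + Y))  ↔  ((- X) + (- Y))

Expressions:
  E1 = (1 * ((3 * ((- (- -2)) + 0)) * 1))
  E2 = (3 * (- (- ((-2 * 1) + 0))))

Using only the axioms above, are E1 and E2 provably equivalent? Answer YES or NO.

YES

step 1: add_zero (→) rewrites ((- (- -2)) + 0) into (- (- -2)), now (1 * ((3 * (- (- -2))) * 1))
step 2: mul_comm (→) rewrites (1 * ((3 * (- (- -2))) * 1)) into (((3 * (- (- -2))) * 1) * 1)
step 3: neg_neg (→) rewrites (- (- -2)) into -2, now (((3 * -2) * 1) * 1)
step 4: mul_one (→) rewrites (((3 * -2) * 1) * 1) into ((3 * -2) * 1)
step 5: mul_one (→) rewrites ((3 * -2) * 1) into (3 * -2)
step 6: mul_one (←) rewrites -2 into (-2 * 1), now (3 * (-2 * 1))
step 7: add_zero (←) rewrites (-2 * 1) into ((-2 * 1) + 0), now (3 * ((-2 * 1) + 0))
step 8: neg_neg (←) rewrites ((-2 * 1) + 0) into (- (- ((-2 * 1) + 0))), which is E2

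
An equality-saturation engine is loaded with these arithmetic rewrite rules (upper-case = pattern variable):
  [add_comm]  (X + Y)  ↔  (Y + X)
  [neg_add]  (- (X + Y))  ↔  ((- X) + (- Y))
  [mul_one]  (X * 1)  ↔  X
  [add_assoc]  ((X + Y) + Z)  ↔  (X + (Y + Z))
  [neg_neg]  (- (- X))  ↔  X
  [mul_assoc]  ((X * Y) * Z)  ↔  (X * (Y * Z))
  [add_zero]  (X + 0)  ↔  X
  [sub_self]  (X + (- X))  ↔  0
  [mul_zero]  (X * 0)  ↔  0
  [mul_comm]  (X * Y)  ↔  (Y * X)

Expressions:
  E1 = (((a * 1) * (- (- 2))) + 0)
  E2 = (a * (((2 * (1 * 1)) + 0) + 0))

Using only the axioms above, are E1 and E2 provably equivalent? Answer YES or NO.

step 1: mul_one (→) rewrites (a * 1) into a, now ((a * (- (- 2))) + 0)
step 2: neg_neg (→) rewrites (- (- 2)) into 2, now ((a * 2) + 0)
step 3: add_zero (→) rewrites ((a * 2) + 0) into (a * 2)
step 4: mul_one (←) rewrites 2 into (2 * 1), now (a * (2 * 1))
step 5: add_zero (←) rewrites (2 * 1) into ((2 * 1) + 0), now (a * ((2 * 1) + 0))
step 6: add_zero (←) rewrites ((2 * 1) + 0) into (((2 * 1) + 0) + 0), now (a * (((2 * 1) + 0) + 0))
step 7: mul_one (←) rewrites 1 into (1 * 1), which is E2

YES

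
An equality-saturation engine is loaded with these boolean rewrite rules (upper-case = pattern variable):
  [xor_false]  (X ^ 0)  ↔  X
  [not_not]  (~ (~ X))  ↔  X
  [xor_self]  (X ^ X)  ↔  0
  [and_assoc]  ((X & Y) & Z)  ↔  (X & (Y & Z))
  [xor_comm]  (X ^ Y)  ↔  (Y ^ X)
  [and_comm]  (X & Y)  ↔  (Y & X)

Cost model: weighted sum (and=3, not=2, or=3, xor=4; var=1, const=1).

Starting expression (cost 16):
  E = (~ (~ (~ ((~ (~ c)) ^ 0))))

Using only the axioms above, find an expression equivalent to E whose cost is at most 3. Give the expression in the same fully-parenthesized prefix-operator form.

(~ c)   [cost 3]

(1) (~ (~ ((~ (~ c)) ^ 0)))  =[not_not →]=  ((~ (~ c)) ^ 0)    ⊢ (~ ((~ (~ c)) ^ 0))
(2) ((~ (~ c)) ^ 0)  =[xor_false →]=  (~ (~ c))    ⊢ (~ (~ (~ c)))
(3) (~ (~ c))  =[not_not →]=  c    ⊢ cost 3, within 3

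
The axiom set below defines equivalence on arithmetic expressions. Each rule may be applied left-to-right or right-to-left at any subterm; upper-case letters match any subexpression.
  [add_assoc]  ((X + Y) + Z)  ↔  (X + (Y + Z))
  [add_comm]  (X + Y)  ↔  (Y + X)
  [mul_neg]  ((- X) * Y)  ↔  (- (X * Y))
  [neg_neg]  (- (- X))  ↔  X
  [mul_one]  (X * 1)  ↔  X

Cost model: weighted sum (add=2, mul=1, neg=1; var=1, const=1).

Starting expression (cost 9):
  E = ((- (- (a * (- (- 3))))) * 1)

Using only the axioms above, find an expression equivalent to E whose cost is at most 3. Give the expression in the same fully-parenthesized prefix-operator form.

(a * 3)   [cost 3]

1. [mul_one →] ((- (- (a * (- (- 3))))) * 1)  →  (- (- (a * (- (- 3)))))
2. [neg_neg →] (- (- (a * (- (- 3)))))  →  (a * (- (- 3)))
3. [neg_neg →] (- (- 3))  →  3;  cost 3 ≤ 3, done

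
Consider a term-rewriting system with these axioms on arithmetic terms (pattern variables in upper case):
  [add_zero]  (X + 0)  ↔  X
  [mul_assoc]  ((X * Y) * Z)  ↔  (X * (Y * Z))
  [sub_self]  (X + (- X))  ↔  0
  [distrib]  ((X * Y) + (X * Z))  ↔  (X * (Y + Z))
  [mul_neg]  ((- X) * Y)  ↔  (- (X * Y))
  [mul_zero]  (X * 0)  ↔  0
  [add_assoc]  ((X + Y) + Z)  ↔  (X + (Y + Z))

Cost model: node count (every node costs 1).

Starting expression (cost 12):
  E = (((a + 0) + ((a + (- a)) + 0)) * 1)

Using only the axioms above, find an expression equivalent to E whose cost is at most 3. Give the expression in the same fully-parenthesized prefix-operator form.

1. [add_zero →] ((a + (- a)) + 0)  →  (a + (- a));  E = (((a + 0) + (a + (- a))) * 1)
2. [sub_self →] (a + (- a))  →  0;  E = (((a + 0) + 0) * 1)
3. [add_zero →] (a + 0)  →  a;  E = ((a + 0) * 1)
4. [add_zero →] (a + 0)  →  a;  cost 3 ≤ 3, done

(a * 1)   [cost 3]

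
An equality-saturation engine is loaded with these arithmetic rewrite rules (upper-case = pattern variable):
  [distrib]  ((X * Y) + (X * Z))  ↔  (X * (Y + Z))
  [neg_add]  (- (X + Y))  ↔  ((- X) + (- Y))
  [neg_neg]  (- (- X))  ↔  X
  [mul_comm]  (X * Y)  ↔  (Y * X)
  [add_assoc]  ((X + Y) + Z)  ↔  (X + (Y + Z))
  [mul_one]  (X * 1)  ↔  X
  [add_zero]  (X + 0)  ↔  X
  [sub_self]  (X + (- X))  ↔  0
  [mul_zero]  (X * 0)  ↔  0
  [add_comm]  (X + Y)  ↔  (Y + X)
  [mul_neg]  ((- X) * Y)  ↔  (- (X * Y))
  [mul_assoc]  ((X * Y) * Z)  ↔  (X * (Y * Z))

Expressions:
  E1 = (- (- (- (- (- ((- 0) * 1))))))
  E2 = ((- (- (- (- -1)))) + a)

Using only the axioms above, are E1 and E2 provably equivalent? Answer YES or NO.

NO

The axioms are sound identities: if E1 ↔* E2 then E1 and E2 evaluate identically under any assignment.
Under a=0: E1 evaluates to 0, E2 to -1. Distinct ⇒ no rewrite sequence connects them.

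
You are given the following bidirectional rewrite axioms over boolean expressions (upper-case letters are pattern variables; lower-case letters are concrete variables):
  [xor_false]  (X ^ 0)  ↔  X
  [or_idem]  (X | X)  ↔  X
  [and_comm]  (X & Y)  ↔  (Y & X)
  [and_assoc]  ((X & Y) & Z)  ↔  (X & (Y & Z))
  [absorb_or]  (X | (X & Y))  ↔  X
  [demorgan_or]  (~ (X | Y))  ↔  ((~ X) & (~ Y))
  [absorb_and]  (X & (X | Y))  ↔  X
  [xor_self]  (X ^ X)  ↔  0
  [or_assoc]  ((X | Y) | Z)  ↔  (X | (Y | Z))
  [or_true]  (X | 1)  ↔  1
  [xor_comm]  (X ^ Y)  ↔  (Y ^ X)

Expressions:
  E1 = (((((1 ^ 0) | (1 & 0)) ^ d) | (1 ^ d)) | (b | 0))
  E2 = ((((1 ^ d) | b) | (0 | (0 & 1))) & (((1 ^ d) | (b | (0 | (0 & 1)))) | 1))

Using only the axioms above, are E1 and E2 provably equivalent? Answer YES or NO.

YES

step 1: xor_false (→) rewrites (1 ^ 0) into 1, now ((((1 | (1 & 0)) ^ d) | (1 ^ d)) | (b | 0))
step 2: absorb_or (→) rewrites (1 | (1 & 0)) into 1, now (((1 ^ d) | (1 ^ d)) | (b | 0))
step 3: or_idem (→) rewrites ((1 ^ d) | (1 ^ d)) into (1 ^ d), now ((1 ^ d) | (b | 0))
step 4: absorb_or (←) rewrites 0 into (0 | (0 & 1)), now ((1 ^ d) | (b | (0 | (0 & 1))))
step 5: absorb_and (←) rewrites ((1 ^ d) | (b | (0 | (0 & 1)))) into (((1 ^ d) | (b | (0 | (0 & 1)))) & (((1 ^ d) | (b | (0 | (0 & 1)))) | 1))
step 6: or_assoc (←) rewrites ((1 ^ d) | (b | (0 | (0 & 1)))) into (((1 ^ d) | b) | (0 | (0 & 1))), which is E2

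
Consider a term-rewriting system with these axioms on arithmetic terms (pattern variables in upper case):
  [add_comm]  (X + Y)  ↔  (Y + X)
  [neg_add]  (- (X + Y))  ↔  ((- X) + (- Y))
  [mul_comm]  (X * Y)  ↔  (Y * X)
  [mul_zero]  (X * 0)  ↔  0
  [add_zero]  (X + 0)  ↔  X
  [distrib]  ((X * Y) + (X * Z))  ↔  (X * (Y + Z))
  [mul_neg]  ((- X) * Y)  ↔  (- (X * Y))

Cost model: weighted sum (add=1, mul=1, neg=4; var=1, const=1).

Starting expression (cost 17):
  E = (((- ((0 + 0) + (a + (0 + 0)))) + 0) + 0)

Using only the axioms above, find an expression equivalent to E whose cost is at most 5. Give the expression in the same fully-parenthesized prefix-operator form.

(- a)   [cost 5]

step 1: add_zero (→) rewrites ((- ((0 + 0) + (a + (0 + 0)))) + 0) into (- ((0 + 0) + (a + (0 + 0)))), now ((- ((0 + 0) + (a + (0 + 0)))) + 0)
step 2: add_zero (→) rewrites (0 + 0) into 0, now ((- ((0 + 0) + (a + 0))) + 0)
step 3: add_comm (→) rewrites ((0 + 0) + (a + 0)) into ((a + 0) + (0 + 0)), now ((- ((a + 0) + (0 + 0))) + 0)
step 4: add_zero (→) rewrites (0 + 0) into 0, now ((- ((a + 0) + 0)) + 0)
step 5: add_zero (→) rewrites ((- ((a + 0) + 0)) + 0) into (- ((a + 0) + 0))
step 6: add_zero (→) rewrites (a + 0) into a, now (- (a + 0))
step 7: add_zero (→) rewrites (a + 0) into a, reaching cost 5 (bound 5)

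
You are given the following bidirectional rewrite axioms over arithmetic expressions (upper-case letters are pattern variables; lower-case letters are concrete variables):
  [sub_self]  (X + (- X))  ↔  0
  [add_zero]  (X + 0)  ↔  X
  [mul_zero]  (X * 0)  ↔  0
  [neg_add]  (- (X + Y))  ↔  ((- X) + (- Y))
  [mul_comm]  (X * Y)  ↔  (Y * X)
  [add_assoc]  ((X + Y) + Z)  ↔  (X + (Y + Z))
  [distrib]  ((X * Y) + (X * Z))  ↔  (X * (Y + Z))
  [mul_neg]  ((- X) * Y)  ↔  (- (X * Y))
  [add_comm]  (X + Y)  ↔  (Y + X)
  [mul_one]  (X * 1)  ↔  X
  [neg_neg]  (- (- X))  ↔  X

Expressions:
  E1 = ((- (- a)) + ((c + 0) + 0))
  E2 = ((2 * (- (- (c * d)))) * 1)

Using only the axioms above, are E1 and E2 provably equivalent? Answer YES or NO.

All listed rules preserve value, hence provable equivalence implies equal values everywhere; look for a separating assignment.
a=0, c=1, d=0 gives E1 ↦ 1, E2 ↦ 0; values differ ⇒ not provably equivalent.

NO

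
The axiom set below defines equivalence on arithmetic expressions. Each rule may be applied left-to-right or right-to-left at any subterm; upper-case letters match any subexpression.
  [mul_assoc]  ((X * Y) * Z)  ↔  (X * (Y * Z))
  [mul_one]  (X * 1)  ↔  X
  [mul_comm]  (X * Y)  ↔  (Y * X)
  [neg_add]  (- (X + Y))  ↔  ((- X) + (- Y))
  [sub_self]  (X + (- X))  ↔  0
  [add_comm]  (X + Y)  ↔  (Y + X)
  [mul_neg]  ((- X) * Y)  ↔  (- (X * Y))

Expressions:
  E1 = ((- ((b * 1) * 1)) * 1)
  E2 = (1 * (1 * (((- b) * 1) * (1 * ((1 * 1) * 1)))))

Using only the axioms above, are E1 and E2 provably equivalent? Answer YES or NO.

step 1: mul_one (→) rewrites ((- ((b * 1) * 1)) * 1) into (- ((b * 1) * 1))
step 2: mul_one (→) rewrites ((b * 1) * 1) into (b * 1), now (- (b * 1))
step 3: mul_one (→) rewrites (b * 1) into b, now (- b)
step 4: mul_one (←) rewrites (- b) into ((- b) * 1)
step 5: mul_one (←) rewrites (- b) into ((- b) * 1), now (((- b) * 1) * 1)
step 6: mul_comm (→) rewrites (((- b) * 1) * 1) into (1 * ((- b) * 1))
step 7: mul_one (←) rewrites 1 into (1 * 1), now (1 * ((- b) * (1 * 1)))
step 8: mul_one (←) rewrites (1 * ((- b) * (1 * 1))) into ((1 * ((- b) * (1 * 1))) * 1)
step 9: mul_assoc (←) rewrites ((- b) * (1 * 1)) into (((- b) * 1) * 1), now ((1 * (((- b) * 1) * 1)) * 1)
step 10: mul_comm (→) rewrites ((1 * (((- b) * 1) * 1)) * 1) into (1 * (1 * (((- b) * 1) * 1)))
step 11: mul_one (←) rewrites 1 into (1 * 1), now (1 * (1 * (((- b) * 1) * (1 * 1))))
step 12: mul_one (←) rewrites 1 into (1 * 1), now (1 * (1 * (((- b) * 1) * (1 * (1 * 1)))))
step 13: mul_one (←) rewrites (1 * 1) into ((1 * 1) * 1), which is E2

YES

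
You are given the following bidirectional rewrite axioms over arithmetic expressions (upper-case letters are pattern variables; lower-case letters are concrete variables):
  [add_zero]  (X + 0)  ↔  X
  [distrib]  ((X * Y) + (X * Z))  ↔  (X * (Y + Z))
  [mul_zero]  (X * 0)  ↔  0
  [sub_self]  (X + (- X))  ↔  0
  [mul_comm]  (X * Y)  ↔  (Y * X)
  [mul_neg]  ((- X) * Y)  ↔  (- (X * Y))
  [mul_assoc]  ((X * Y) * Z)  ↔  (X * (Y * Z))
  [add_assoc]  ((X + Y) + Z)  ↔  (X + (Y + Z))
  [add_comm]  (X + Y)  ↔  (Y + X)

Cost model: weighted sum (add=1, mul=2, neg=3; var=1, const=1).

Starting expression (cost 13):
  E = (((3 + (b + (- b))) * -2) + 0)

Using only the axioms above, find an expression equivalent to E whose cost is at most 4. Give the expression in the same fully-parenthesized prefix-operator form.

step 1: sub_self (→) rewrites (b + (- b)) into 0, now (((3 + 0) * -2) + 0)
step 2: add_zero (→) rewrites (3 + 0) into 3, now ((3 * -2) + 0)
step 3: add_zero (→) rewrites ((3 * -2) + 0) into (3 * -2), reaching cost 4 (bound 4)

(3 * -2)   [cost 4]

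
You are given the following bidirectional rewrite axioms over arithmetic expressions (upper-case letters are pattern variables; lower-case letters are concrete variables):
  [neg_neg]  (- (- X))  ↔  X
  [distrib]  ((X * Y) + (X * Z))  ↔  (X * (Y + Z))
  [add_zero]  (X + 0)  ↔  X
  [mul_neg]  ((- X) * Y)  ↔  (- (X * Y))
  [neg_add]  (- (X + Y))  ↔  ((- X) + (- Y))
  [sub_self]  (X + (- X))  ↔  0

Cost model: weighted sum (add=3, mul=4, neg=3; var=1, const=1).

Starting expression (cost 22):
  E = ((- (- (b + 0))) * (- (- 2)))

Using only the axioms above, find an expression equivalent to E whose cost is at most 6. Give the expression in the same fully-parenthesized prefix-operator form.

(b * 2)   [cost 6]

step 1: add_zero (→) rewrites (b + 0) into b, now ((- (- b)) * (- (- 2)))
step 2: neg_neg (→) rewrites (- (- 2)) into 2, now ((- (- b)) * 2)
step 3: neg_neg (→) rewrites (- (- b)) into b, reaching cost 6 (bound 6)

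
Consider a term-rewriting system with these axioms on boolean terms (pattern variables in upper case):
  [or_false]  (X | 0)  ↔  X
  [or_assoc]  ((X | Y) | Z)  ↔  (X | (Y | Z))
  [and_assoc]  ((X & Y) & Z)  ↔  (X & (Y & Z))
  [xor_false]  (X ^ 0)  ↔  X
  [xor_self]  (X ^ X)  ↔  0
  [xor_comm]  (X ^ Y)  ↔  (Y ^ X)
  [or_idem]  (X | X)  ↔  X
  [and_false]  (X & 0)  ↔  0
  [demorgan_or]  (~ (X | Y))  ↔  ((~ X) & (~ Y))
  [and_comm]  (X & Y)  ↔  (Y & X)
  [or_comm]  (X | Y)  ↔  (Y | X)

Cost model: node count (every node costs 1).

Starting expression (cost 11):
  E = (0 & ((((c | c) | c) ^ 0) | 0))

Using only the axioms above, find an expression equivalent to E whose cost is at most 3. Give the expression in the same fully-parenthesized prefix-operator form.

step 1: or_idem (→) rewrites (c | c) into c, now (0 & (((c | c) ^ 0) | 0))
step 2: or_false (→) rewrites (((c | c) ^ 0) | 0) into ((c | c) ^ 0), now (0 & ((c | c) ^ 0))
step 3: or_idem (→) rewrites (c | c) into c, now (0 & (c ^ 0))
step 4: xor_false (→) rewrites (c ^ 0) into c, reaching cost 3 (bound 3)

(0 & c)   [cost 3]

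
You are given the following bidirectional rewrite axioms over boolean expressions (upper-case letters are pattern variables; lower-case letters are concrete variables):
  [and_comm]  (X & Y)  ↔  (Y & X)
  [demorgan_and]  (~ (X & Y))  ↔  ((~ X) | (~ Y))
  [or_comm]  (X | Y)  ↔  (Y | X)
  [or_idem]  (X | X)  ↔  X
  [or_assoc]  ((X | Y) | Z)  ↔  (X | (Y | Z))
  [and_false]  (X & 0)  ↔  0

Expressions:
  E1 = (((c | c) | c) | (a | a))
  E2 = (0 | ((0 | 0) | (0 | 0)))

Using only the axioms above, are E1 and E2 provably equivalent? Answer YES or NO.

NO

All listed rules preserve value, hence provable equivalence implies equal values everywhere; look for a separating assignment.
a=0, c=1 gives E1 ↦ 1, E2 ↦ 0; values differ ⇒ not provably equivalent.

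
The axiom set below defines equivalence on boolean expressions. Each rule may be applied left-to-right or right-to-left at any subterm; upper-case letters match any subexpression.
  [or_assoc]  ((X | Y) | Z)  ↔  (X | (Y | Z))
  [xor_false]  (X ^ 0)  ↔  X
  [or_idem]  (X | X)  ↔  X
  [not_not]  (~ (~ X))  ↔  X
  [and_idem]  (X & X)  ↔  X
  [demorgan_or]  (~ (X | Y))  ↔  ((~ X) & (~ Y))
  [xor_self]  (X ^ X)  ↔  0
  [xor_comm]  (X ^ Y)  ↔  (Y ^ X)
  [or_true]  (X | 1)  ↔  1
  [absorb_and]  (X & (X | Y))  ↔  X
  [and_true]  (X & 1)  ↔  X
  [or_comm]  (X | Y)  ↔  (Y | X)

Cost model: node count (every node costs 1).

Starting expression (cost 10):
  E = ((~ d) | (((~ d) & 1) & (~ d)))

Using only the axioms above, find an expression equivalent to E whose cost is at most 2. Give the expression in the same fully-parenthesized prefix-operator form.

(~ d)   [cost 2]

step 1: and_true (→) rewrites ((~ d) & 1) into (~ d), now ((~ d) | ((~ d) & (~ d)))
step 2: and_idem (→) rewrites ((~ d) & (~ d)) into (~ d), now ((~ d) | (~ d))
step 3: or_idem (→) rewrites ((~ d) | (~ d)) into (~ d), reaching cost 2 (bound 2)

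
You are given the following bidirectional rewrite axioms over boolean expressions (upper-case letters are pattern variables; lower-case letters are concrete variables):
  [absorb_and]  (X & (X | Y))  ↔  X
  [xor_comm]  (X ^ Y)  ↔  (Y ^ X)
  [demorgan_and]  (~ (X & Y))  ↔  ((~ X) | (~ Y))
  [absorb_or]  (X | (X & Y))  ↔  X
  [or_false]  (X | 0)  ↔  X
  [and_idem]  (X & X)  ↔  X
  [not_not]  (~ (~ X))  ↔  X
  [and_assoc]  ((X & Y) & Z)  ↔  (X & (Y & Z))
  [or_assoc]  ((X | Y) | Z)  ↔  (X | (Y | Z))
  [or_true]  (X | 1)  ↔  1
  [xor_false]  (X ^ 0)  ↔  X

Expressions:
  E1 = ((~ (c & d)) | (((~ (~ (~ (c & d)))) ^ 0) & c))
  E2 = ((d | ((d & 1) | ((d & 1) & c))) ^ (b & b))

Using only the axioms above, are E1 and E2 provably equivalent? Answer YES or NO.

Every axiom is a valid identity, so a rewrite proof would force E1 and E2 to agree under every assignment.
At b=0, c=0, d=0: E1 = 1 but E2 = 0; they differ, so no derivation exists.

NO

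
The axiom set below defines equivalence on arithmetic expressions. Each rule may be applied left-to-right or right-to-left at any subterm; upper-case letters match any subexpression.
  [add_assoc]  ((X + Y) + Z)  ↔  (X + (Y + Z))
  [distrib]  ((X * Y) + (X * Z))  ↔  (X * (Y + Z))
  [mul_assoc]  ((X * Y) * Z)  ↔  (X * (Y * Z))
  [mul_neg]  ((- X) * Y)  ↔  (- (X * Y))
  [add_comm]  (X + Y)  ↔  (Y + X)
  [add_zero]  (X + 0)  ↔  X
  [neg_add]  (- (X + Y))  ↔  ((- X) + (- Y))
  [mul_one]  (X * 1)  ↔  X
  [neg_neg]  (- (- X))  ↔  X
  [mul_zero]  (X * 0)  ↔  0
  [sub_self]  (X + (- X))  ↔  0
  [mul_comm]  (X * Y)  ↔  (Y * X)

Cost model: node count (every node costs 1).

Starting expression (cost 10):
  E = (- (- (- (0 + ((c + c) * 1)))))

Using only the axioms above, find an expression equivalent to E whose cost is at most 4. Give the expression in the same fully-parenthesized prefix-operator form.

step 1: mul_one (→) rewrites ((c + c) * 1) into (c + c), now (- (- (- (0 + (c + c)))))
step 2: neg_neg (→) rewrites (- (- (- (0 + (c + c))))) into (- (0 + (c + c)))
step 3: add_comm (→) rewrites (0 + (c + c)) into ((c + c) + 0), now (- ((c + c) + 0))
step 4: add_zero (→) rewrites ((c + c) + 0) into (c + c), reaching cost 4 (bound 4)

(- (c + c))   [cost 4]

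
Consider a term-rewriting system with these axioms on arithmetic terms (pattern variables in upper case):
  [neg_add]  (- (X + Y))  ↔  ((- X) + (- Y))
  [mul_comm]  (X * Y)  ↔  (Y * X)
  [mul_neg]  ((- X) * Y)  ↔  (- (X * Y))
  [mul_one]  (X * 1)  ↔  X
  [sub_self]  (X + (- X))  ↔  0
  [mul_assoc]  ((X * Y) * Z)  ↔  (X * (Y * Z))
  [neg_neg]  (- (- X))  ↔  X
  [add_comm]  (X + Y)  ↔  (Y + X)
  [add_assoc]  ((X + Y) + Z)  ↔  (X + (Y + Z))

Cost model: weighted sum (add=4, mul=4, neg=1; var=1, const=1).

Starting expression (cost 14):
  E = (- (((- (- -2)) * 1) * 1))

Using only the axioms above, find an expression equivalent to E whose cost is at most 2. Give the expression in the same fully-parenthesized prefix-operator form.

step 1: neg_neg (→) rewrites (- (- -2)) into -2, now (- ((-2 * 1) * 1))
step 2: mul_one (→) rewrites (-2 * 1) into -2, now (- (-2 * 1))
step 3: mul_one (→) rewrites (-2 * 1) into -2, reaching cost 2 (bound 2)

(- -2)   [cost 2]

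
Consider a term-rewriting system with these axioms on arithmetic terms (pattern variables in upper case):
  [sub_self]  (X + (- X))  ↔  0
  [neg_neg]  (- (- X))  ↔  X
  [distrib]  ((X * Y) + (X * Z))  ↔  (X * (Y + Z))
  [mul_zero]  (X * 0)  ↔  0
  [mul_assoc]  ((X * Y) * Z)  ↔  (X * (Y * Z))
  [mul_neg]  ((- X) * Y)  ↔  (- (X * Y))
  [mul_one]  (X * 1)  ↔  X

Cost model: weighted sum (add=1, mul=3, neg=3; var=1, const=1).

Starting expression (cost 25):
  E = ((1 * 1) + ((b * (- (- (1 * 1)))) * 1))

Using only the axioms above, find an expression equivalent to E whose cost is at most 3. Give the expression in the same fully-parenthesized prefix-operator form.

(1 + b)   [cost 3]

1. [mul_one →] (1 * 1)  →  1;  E = ((1 * 1) + ((b * (- (- 1))) * 1))
2. [mul_one →] ((b * (- (- 1))) * 1)  →  (b * (- (- 1)));  E = ((1 * 1) + (b * (- (- 1))))
3. [neg_neg →] (- (- 1))  →  1;  E = ((1 * 1) + (b * 1))
4. [mul_one →] (1 * 1)  →  1;  E = (1 + (b * 1))
5. [mul_one →] (b * 1)  →  b;  cost 3 ≤ 3, done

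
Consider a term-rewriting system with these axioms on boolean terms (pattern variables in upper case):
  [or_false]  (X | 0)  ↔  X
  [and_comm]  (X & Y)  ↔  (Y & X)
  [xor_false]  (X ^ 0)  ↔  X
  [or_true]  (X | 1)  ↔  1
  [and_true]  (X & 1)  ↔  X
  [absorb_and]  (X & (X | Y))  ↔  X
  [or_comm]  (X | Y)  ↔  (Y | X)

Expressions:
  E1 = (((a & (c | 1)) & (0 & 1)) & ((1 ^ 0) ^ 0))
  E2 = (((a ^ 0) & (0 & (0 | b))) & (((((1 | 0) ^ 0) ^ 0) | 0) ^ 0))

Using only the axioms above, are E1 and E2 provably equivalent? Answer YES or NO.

(1) (c | 1)  =[or_true →]=  1    ⊢ (((a & 1) & (0 & 1)) & ((1 ^ 0) ^ 0))
(2) (0 & 1)  =[and_true →]=  0    ⊢ (((a & 1) & 0) & ((1 ^ 0) ^ 0))
(3) ((1 ^ 0) ^ 0)  =[xor_false →]=  (1 ^ 0)    ⊢ (((a & 1) & 0) & (1 ^ 0))
(4) (a & 1)  =[and_true →]=  a    ⊢ ((a & 0) & (1 ^ 0))
(5) 1  =[or_false ←]=  (1 | 0)    ⊢ ((a & 0) & ((1 | 0) ^ 0))
(6) a  =[xor_false ←]=  (a ^ 0)    ⊢ (((a ^ 0) & 0) & ((1 | 0) ^ 0))
(7) ((1 | 0) ^ 0)  =[or_false ←]=  (((1 | 0) ^ 0) | 0)    ⊢ (((a ^ 0) & 0) & (((1 | 0) ^ 0) | 0))
(8) (1 | 0)  =[xor_false ←]=  ((1 | 0) ^ 0)    ⊢ (((a ^ 0) & 0) & ((((1 | 0) ^ 0) ^ 0) | 0))
(9) 0  =[absorb_and ←]=  (0 & (0 | b))    ⊢ (((a ^ 0) & (0 & (0 | b))) & ((((1 | 0) ^ 0) ^ 0) | 0))
(10) ((((1 | 0) ^ 0) ^ 0) | 0)  =[xor_false ←]=  (((((1 | 0) ^ 0) ^ 0) | 0) ^ 0)    ⊢ E2

YES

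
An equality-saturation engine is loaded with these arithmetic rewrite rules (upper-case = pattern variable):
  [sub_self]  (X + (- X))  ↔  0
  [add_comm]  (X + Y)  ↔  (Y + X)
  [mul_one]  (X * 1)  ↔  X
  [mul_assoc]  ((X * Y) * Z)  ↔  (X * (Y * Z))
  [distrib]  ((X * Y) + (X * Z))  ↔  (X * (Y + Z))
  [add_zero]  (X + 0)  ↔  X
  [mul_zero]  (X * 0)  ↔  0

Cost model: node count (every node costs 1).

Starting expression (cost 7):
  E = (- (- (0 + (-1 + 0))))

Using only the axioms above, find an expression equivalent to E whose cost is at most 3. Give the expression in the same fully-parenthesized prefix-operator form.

(- (- -1))   [cost 3]

step 1: add_zero (→) rewrites (-1 + 0) into -1, now (- (- (0 + -1)))
step 2: add_comm (→) rewrites (0 + -1) into (-1 + 0), now (- (- (-1 + 0)))
step 3: add_zero (→) rewrites (-1 + 0) into -1, reaching cost 3 (bound 3)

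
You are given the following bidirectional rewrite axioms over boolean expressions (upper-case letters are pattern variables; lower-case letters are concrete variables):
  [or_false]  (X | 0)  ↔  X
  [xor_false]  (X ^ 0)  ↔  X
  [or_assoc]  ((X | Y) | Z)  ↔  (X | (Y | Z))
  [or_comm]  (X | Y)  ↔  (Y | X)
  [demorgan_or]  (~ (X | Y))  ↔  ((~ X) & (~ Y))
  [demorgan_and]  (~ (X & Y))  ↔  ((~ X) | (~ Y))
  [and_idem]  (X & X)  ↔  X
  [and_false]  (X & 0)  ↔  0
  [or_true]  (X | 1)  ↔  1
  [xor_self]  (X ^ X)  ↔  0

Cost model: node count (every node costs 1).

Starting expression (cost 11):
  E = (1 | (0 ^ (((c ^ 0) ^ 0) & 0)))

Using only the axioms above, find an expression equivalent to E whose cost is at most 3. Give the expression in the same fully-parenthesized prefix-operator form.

(0 | 1)   [cost 3]

step 1: xor_false (→) rewrites ((c ^ 0) ^ 0) into (c ^ 0), now (1 | (0 ^ ((c ^ 0) & 0)))
step 2: xor_false (→) rewrites (c ^ 0) into c, now (1 | (0 ^ (c & 0)))
step 3: and_false (→) rewrites (c & 0) into 0, now (1 | (0 ^ 0))
step 4: or_comm (→) rewrites (1 | (0 ^ 0)) into ((0 ^ 0) | 1)
step 5: xor_false (→) rewrites (0 ^ 0) into 0, reaching cost 3 (bound 3)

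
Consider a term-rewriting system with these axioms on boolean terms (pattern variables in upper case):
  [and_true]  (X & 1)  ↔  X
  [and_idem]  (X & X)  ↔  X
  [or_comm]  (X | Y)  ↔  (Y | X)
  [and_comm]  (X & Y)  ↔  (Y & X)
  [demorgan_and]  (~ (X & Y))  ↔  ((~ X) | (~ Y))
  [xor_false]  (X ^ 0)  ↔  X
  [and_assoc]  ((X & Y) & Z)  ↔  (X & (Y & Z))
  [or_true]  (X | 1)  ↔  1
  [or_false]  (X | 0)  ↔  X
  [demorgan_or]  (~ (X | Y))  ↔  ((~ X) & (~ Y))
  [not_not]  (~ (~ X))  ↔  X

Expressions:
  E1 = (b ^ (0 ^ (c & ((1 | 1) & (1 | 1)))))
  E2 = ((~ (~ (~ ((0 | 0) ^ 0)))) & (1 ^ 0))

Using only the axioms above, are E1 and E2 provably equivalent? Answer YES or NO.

All listed rules preserve value, hence provable equivalence implies equal values everywhere; look for a separating assignment.
b=0, c=0 gives E1 ↦ 0, E2 ↦ 1; values differ ⇒ not provably equivalent.

NO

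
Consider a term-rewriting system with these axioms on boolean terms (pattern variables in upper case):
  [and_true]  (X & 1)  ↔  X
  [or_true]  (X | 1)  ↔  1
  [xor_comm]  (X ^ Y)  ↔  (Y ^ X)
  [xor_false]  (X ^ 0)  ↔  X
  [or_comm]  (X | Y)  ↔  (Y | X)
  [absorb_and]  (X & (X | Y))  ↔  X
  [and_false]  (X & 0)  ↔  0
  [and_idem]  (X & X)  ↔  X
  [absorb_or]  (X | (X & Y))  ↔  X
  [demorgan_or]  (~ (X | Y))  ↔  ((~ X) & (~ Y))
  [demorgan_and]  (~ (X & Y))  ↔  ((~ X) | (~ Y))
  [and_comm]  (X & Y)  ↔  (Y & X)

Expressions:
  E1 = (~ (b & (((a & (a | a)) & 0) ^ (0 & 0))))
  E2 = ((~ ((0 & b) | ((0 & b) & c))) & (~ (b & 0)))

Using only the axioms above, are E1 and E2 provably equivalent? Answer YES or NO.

1. [absorb_and →] (a & (a | a))  →  a;  E1 = (~ (b & ((a & 0) ^ (0 & 0))))
2. [and_idem →] (0 & 0)  →  0;  E1 = (~ (b & ((a & 0) ^ 0)))
3. [and_false →] (a & 0)  →  0;  E1 = (~ (b & (0 ^ 0)))
4. [xor_false →] (0 ^ 0)  →  0;  E1 = (~ (b & 0))
5. [and_comm →] (b & 0)  →  (0 & b);  E1 = (~ (0 & b))
6. [and_idem ←] (~ (0 & b))  →  ((~ (0 & b)) & (~ (0 & b)))
7. [and_comm →] (0 & b)  →  (b & 0);  E1 = ((~ (0 & b)) & (~ (b & 0)))
8. [absorb_or ←] (0 & b)  →  ((0 & b) | ((0 & b) & c));  this is E2

YES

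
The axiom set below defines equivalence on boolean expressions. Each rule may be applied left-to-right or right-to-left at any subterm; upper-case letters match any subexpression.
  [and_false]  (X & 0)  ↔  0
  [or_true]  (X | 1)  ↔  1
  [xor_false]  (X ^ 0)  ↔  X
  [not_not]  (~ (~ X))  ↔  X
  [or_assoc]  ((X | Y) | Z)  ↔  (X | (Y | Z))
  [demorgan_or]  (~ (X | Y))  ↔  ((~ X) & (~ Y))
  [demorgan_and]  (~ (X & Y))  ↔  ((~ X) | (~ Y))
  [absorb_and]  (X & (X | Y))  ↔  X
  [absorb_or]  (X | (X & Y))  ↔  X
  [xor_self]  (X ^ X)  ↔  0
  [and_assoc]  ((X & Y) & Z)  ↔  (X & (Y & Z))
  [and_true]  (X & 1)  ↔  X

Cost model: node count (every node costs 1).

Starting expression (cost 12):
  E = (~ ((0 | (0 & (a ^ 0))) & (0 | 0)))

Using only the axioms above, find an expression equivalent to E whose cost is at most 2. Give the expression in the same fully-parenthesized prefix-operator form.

(1) (a ^ 0)  =[xor_false →]=  a    ⊢ (~ ((0 | (0 & a)) & (0 | 0)))
(2) (0 | (0 & a))  =[absorb_or →]=  0    ⊢ (~ (0 & (0 | 0)))
(3) (0 & (0 | 0))  =[absorb_and →]=  0    ⊢ cost 2, within 2

(~ 0)   [cost 2]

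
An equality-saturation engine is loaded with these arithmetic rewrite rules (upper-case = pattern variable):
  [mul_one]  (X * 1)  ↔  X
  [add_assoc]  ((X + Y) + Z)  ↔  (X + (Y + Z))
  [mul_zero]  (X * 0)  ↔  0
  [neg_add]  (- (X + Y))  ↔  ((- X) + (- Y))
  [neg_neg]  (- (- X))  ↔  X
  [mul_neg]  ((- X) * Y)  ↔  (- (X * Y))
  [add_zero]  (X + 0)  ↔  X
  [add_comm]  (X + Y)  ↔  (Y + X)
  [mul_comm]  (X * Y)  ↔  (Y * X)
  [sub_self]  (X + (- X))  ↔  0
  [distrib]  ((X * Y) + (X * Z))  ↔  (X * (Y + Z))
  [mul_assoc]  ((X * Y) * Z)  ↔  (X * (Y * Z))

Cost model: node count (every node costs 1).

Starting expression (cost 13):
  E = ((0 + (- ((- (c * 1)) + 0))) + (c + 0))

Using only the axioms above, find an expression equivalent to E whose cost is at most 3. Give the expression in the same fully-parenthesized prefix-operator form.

(c + c)   [cost 3]

1. [add_zero →] ((- (c * 1)) + 0)  →  (- (c * 1));  E = ((0 + (- (- (c * 1)))) + (c + 0))
2. [add_comm →] (0 + (- (- (c * 1))))  →  ((- (- (c * 1))) + 0);  E = (((- (- (c * 1))) + 0) + (c + 0))
3. [add_zero →] (c + 0)  →  c;  E = (((- (- (c * 1))) + 0) + c)
4. [add_zero →] ((- (- (c * 1))) + 0)  →  (- (- (c * 1)));  E = ((- (- (c * 1))) + c)
5. [neg_neg →] (- (- (c * 1)))  →  (c * 1);  E = ((c * 1) + c)
6. [mul_one →] (c * 1)  →  c;  cost 3 ≤ 3, done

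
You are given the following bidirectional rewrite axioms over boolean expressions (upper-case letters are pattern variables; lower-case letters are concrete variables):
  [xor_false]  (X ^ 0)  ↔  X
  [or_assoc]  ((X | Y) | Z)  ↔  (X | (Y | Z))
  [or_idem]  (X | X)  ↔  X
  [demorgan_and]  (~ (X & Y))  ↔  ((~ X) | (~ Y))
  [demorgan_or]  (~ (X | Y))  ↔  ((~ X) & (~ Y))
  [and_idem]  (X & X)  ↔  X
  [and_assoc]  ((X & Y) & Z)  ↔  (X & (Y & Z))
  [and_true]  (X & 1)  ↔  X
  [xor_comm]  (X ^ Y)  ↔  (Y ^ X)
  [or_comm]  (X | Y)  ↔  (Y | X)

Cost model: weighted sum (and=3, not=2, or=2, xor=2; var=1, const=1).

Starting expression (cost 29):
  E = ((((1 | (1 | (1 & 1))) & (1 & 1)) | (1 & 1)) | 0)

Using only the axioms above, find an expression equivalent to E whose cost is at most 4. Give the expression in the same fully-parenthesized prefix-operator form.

(1 | 0)   [cost 4]

(1) (1 & 1)  =[and_true →]=  1    ⊢ ((((1 | (1 | 1)) & (1 & 1)) | (1 & 1)) | 0)
(2) (1 | 1)  =[or_idem →]=  1    ⊢ ((((1 | 1) & (1 & 1)) | (1 & 1)) | 0)
(3) (1 & 1)  =[and_idem →]=  1    ⊢ ((((1 | 1) & (1 & 1)) | 1) | 0)
(4) (1 & 1)  =[and_idem →]=  1    ⊢ ((((1 | 1) & 1) | 1) | 0)
(5) ((1 | 1) & 1)  =[and_true →]=  (1 | 1)    ⊢ (((1 | 1) | 1) | 0)
(6) (1 | 1)  =[or_idem →]=  1    ⊢ ((1 | 1) | 0)
(7) (1 | 1)  =[or_idem →]=  1    ⊢ cost 4, within 4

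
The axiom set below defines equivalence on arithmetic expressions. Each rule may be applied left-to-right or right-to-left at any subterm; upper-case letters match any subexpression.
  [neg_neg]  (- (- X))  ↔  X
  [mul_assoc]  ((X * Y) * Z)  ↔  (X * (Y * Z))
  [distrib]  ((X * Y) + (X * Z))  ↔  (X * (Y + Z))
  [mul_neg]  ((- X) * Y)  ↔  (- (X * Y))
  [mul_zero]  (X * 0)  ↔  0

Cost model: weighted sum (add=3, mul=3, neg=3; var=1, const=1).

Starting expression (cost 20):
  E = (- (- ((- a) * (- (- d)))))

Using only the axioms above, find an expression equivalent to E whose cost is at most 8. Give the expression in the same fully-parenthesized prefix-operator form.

(- (a * d))   [cost 8]

step 1: neg_neg (→) rewrites (- (- d)) into d, now (- (- ((- a) * d)))
step 2: mul_neg (→) rewrites ((- a) * d) into (- (a * d)), now (- (- (- (a * d))))
step 3: neg_neg (→) rewrites (- (- (a * d))) into (a * d), reaching cost 8 (bound 8)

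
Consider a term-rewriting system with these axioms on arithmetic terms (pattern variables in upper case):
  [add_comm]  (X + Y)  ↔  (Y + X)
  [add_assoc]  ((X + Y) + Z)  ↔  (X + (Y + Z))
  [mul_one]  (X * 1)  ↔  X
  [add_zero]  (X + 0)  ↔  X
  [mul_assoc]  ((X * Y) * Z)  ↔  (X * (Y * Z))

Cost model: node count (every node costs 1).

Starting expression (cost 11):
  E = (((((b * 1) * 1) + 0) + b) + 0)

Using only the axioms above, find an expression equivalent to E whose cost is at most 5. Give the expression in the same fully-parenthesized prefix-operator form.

((b + 0) + b)   [cost 5]

1. [mul_one →] ((b * 1) * 1)  →  (b * 1);  E = ((((b * 1) + 0) + b) + 0)
2. [add_zero →] ((((b * 1) + 0) + b) + 0)  →  (((b * 1) + 0) + b)
3. [mul_one →] (b * 1)  →  b;  cost 5 ≤ 5, done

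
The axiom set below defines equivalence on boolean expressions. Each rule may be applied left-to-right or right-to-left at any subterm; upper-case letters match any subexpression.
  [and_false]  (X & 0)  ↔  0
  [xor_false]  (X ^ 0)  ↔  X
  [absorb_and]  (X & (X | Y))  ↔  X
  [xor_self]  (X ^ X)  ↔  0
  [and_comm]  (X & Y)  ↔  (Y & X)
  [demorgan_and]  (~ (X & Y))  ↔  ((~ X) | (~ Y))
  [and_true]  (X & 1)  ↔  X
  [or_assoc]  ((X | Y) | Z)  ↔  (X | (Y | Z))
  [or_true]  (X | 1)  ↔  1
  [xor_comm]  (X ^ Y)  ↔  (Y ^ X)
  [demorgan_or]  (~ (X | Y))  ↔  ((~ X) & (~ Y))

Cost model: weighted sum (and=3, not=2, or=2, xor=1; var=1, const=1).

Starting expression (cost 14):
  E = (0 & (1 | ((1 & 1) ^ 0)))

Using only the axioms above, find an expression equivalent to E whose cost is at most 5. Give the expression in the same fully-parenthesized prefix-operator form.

(0 & 1)   [cost 5]

1. [and_true →] (1 & 1)  →  1;  E = (0 & (1 | (1 ^ 0)))
2. [xor_false →] (1 ^ 0)  →  1;  E = (0 & (1 | 1))
3. [or_true →] (1 | 1)  →  1;  cost 5 ≤ 5, done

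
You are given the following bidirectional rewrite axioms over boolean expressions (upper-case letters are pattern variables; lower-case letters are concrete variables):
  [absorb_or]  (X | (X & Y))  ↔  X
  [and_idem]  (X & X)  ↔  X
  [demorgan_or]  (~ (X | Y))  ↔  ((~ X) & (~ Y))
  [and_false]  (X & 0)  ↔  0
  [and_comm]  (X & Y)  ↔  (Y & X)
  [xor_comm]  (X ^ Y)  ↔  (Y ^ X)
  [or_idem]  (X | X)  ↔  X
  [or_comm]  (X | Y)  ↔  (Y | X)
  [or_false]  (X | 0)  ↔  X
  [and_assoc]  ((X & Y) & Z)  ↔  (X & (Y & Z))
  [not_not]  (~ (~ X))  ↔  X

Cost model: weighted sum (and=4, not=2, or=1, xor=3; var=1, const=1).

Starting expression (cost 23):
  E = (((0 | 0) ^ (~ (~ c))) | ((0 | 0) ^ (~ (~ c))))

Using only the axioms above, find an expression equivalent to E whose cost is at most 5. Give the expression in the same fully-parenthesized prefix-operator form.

step 1: or_idem (→) rewrites (((0 | 0) ^ (~ (~ c))) | ((0 | 0) ^ (~ (~ c)))) into ((0 | 0) ^ (~ (~ c)))
step 2: or_idem (→) rewrites (0 | 0) into 0, now (0 ^ (~ (~ c)))
step 3: not_not (→) rewrites (~ (~ c)) into c, reaching cost 5 (bound 5)

(0 ^ c)   [cost 5]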